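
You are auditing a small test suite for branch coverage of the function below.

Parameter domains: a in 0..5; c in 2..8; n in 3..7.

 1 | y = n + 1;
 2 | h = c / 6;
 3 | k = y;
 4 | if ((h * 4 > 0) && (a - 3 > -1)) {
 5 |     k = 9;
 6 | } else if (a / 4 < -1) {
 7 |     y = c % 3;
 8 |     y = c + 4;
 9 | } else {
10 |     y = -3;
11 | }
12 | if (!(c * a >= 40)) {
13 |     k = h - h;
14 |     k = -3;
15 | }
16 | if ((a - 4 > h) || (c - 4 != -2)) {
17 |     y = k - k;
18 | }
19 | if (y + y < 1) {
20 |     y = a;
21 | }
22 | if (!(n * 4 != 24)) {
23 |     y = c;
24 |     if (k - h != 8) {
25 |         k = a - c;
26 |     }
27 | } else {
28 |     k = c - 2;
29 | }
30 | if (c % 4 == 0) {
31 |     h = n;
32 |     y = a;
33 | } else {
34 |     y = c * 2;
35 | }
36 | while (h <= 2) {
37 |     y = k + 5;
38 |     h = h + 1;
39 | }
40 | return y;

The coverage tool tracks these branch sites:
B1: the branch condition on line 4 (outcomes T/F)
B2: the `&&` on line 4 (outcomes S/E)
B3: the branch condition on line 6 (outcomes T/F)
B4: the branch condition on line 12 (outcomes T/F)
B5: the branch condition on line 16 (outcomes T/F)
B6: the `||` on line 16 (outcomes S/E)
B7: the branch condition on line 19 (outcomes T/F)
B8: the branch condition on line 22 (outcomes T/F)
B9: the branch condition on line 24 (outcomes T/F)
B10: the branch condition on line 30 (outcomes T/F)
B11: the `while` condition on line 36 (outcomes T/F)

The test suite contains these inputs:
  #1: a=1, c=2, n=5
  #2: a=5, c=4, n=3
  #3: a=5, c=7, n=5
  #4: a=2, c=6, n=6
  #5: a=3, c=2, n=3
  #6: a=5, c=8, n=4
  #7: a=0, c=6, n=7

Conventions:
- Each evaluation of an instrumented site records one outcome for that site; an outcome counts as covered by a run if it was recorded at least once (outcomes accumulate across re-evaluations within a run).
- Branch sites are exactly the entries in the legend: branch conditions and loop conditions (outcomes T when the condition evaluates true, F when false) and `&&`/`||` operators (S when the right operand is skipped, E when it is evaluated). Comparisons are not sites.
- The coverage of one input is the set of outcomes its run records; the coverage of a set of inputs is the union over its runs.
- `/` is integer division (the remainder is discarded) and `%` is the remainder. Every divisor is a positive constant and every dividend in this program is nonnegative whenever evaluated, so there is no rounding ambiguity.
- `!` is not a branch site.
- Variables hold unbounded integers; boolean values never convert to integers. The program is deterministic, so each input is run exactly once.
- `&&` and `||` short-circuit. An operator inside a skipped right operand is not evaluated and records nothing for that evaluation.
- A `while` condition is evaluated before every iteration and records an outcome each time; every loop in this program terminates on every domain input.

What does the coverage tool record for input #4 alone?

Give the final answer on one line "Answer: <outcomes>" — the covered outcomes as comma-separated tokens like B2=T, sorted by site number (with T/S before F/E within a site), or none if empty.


Tracing the run of input #4 (a=2, c=6, n=6):
  B2->E, B1->F, B3->F, B4->T, B6->E, B5->T, B7->T, B8->T, B9->T, B10->F
  B11->T, B11->T, B11->F
distinct outcomes covered: B1=F, B2=E, B3=F, B4=T, B5=T, B6=E, B7=T, B8=T, B9=T, B10=F, B11=T, B11=F
Answer: B1=F, B2=E, B3=F, B4=T, B5=T, B6=E, B7=T, B8=T, B9=T, B10=F, B11=T, B11=F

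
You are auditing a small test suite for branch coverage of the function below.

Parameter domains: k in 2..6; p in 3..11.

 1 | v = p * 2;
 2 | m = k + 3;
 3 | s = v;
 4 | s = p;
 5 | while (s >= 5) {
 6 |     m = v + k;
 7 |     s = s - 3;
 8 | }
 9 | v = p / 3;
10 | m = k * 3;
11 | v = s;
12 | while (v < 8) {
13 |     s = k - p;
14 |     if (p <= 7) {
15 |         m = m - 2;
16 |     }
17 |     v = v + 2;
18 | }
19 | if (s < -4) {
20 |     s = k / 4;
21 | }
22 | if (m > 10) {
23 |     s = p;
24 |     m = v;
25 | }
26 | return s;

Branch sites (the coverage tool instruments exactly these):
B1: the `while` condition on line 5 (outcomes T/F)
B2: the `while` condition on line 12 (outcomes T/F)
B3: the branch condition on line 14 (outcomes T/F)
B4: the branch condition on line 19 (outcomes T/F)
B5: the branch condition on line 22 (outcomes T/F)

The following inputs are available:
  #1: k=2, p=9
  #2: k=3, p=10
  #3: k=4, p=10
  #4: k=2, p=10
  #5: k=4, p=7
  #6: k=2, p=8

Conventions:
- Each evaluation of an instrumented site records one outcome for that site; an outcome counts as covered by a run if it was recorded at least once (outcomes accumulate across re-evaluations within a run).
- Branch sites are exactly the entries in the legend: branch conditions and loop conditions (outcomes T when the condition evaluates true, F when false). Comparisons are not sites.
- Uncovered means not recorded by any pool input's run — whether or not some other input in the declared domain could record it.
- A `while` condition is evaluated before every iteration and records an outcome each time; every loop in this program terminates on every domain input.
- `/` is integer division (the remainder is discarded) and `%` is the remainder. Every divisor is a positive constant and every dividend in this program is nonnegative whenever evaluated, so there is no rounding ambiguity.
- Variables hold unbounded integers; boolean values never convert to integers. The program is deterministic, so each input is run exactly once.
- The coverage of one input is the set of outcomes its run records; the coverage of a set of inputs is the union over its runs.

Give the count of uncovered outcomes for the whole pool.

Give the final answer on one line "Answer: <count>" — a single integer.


run #1 (k=2, p=9) records B1=T, B1=F, B2=T, B2=F, B3=F, B4=T, B5=F
run #2 (k=3, p=10) records B1=T, B1=F, B2=T, B2=F, B3=F, B4=T, B5=F
run #3 (k=4, p=10) records B1=T, B1=F, B2=T, B2=F, B3=F, B4=T, B5=T
run #4 (k=2, p=10) records B1=T, B1=F, B2=T, B2=F, B3=F, B4=T, B5=F
run #5 (k=4, p=7) records B1=T, B1=F, B2=T, B2=F, B3=T, B4=F, B5=F
run #6 (k=2, p=8) records B1=T, B1=F, B2=T, B2=F, B3=F, B4=T, B5=F
union over the pool: B1=T, B1=F, B2=T, B2=F, B3=T, B3=F, B4=T, B4=F, B5=T, B5=F
uncovered (0 of 10): none
Answer: 0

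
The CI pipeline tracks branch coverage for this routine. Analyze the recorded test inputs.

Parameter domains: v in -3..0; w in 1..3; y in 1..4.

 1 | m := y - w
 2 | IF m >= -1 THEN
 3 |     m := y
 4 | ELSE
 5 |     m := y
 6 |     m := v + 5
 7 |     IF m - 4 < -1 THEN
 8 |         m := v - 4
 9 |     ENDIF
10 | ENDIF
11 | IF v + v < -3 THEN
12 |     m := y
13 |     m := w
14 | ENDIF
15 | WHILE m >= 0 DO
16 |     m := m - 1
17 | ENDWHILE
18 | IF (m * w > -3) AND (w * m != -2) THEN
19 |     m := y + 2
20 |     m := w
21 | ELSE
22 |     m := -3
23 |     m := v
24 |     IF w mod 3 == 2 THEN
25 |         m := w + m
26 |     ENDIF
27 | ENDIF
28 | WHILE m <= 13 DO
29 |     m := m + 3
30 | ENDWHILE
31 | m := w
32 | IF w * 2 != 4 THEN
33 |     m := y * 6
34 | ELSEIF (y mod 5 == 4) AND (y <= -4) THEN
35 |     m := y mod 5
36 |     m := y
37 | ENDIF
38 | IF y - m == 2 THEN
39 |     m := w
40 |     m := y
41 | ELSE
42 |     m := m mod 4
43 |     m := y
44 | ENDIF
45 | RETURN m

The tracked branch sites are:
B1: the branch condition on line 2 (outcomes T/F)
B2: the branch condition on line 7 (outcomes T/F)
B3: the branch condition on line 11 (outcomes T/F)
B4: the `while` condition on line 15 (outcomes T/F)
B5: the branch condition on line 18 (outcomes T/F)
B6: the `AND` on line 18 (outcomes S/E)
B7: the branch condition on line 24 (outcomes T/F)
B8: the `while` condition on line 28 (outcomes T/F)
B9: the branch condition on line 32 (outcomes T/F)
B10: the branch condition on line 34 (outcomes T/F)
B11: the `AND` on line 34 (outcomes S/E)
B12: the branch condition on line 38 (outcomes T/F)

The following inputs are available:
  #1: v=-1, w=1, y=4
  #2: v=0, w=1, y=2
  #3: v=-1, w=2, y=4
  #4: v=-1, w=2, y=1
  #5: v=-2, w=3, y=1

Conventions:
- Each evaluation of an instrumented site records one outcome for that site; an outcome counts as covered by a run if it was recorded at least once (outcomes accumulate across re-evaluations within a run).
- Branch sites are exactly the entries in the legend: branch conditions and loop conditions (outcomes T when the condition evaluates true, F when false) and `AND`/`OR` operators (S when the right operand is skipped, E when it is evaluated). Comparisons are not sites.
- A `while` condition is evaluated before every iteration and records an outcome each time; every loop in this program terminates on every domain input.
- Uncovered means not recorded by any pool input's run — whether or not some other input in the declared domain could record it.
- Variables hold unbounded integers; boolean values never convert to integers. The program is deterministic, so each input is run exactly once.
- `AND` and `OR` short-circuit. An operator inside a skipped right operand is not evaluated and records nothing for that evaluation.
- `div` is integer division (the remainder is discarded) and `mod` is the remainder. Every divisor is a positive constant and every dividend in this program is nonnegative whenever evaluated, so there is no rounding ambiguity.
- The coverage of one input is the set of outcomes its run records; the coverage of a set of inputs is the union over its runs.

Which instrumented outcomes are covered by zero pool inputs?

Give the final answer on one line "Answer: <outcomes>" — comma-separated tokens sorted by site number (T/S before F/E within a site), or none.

input #1 (v=-1, w=1, y=4): events B1->T, B3->F, B4->T, B4->T, B4->T, B4->T, B4->T, B4->F, B6->E, B5->T, B8->T, B8->T, B8->T, B8->T, ...; covers B1=T, B3=F, B4=T, B4=F, B5=T, B6=E, B8=T, B8=F, B9=T, B12=F
input #2 (v=0, w=1, y=2): events B1->T, B3->F, B4->T, B4->T, B4->T, B4->F, B6->E, B5->T, B8->T, B8->T, B8->T, B8->T, B8->T, B8->F, ...; covers B1=T, B3=F, B4=T, B4=F, B5=T, B6=E, B8=T, B8=F, B9=T, B12=F
input #3 (v=-1, w=2, y=4): events B1->T, B3->F, B4->T, B4->T, B4->T, B4->T, B4->T, B4->F, B6->E, B5->F, B7->T, B8->T, B8->T, B8->T, ...; covers B1=T, B3=F, B4=T, B4=F, B5=F, B6=E, B7=T, B8=T, B8=F, B9=F, B10=F, B11=E, B12=T
input #4 (v=-1, w=2, y=1): events B1->T, B3->F, B4->T, B4->T, B4->F, B6->E, B5->F, B7->T, B8->T, B8->T, B8->T, B8->T, B8->T, B8->F, ...; covers B1=T, B3=F, B4=T, B4=F, B5=F, B6=E, B7=T, B8=T, B8=F, B9=F, B10=F, B11=S, B12=F
input #5 (v=-2, w=3, y=1): events B1->F, B2->F, B3->T, B4->T, B4->T, B4->T, B4->T, B4->F, B6->S, B5->F, B7->F, B8->T, B8->T, B8->T, ...; covers B1=F, B2=F, B3=T, B4=T, B4=F, B5=F, B6=S, B7=F, B8=T, B8=F, B9=T, B12=F
union over the pool: B1=T, B1=F, B2=F, B3=T, B3=F, B4=T, B4=F, B5=T, B5=F, B6=S, B6=E, B7=T, B7=F, B8=T, B8=F, B9=T, B9=F, B10=F, B11=S, B11=E, B12=T, B12=F
uncovered (2 of 24): B2=T, B10=T

Answer: B2=T, B10=T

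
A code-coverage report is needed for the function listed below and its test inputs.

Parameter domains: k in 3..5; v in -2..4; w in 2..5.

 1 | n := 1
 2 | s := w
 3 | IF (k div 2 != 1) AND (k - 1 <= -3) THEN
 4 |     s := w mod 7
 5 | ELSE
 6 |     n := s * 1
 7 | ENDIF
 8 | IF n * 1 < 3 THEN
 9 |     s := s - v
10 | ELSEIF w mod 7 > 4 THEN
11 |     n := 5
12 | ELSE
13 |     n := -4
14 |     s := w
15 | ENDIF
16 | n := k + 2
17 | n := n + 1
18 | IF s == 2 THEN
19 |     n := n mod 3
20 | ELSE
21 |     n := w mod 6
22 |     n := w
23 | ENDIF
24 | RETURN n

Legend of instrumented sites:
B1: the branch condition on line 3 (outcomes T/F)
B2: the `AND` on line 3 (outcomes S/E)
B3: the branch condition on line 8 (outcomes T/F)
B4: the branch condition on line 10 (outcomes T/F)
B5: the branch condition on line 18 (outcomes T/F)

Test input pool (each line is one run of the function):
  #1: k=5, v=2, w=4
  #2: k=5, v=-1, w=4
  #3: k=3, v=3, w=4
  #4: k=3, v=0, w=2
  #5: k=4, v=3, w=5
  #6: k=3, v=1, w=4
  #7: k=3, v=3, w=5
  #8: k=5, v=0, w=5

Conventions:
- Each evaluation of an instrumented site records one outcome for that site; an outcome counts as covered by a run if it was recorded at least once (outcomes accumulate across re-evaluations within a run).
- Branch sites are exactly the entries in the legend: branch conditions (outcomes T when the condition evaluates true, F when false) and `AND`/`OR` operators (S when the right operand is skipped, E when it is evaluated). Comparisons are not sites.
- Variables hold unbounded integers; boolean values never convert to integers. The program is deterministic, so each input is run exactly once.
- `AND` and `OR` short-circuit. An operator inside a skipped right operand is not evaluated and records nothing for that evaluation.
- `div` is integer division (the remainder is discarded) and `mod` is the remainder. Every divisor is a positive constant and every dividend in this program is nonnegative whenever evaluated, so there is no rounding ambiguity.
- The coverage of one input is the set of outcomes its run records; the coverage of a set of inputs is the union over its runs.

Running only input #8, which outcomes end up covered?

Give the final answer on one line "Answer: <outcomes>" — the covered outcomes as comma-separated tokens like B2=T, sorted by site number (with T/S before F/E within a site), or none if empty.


Event log for input #8 (k=5, v=0, w=5):
  B2->E, B1->F, B3->F, B4->T, B5->F
collecting distinct outcomes: B1=F, B2=E, B3=F, B4=T, B5=F
Answer: B1=F, B2=E, B3=F, B4=T, B5=F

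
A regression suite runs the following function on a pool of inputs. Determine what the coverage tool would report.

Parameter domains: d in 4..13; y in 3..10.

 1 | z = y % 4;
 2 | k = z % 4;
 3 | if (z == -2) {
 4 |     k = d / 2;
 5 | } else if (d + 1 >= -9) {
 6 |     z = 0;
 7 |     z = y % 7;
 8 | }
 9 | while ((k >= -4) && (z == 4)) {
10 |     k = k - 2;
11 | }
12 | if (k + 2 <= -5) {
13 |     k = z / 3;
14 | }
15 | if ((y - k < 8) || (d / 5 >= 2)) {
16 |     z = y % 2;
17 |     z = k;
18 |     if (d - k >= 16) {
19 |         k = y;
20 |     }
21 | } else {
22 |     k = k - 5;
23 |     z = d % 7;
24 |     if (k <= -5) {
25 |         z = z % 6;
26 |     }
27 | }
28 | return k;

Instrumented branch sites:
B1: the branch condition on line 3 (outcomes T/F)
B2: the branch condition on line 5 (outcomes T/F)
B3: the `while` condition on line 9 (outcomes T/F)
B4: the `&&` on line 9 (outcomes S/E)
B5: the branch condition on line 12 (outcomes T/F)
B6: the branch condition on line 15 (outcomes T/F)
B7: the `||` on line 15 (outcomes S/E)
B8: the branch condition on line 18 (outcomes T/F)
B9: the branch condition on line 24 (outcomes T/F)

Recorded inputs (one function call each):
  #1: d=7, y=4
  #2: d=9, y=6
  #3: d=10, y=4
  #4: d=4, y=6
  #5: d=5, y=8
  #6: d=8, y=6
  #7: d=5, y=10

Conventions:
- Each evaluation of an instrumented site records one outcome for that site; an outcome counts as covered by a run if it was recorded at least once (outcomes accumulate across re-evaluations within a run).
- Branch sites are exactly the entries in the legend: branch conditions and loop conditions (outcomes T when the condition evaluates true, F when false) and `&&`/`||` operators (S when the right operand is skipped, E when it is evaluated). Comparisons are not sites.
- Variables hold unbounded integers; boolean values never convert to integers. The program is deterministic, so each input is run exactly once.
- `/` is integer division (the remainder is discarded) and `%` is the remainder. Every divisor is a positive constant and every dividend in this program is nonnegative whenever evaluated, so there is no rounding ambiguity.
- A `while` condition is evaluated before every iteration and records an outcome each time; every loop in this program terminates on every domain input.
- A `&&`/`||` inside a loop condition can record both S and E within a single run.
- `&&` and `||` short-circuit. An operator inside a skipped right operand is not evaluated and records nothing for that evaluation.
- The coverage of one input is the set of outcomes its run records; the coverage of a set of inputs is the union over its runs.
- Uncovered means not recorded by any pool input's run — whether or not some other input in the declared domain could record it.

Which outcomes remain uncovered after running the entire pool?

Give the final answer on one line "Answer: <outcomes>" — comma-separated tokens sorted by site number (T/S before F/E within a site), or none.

#1 (d=7, y=4) -> B1->F, B2->T, B4->E, B3->T, B4->E, B3->T, B4->E, B3->T, B4->S, B3->F, B5->F, B7->E, B6->F, B9->T; covered: B1=F, B2=T, B3=T, B3=F, B4=S, B4=E, B5=F, B6=F, B7=E, B9=T
#2 (d=9, y=6) -> B1->F, B2->T, B4->E, B3->F, B5->F, B7->S, B6->T, B8->F; covered: B1=F, B2=T, B3=F, B4=E, B5=F, B6=T, B7=S, B8=F
#3 (d=10, y=4) -> B1->F, B2->T, B4->E, B3->T, B4->E, B3->T, B4->E, B3->T, B4->S, B3->F, B5->F, B7->E, B6->T, B8->T; covered: B1=F, B2=T, B3=T, B3=F, B4=S, B4=E, B5=F, B6=T, B7=E, B8=T
#4 (d=4, y=6) -> B1->F, B2->T, B4->E, B3->F, B5->F, B7->S, B6->T, B8->F; covered: B1=F, B2=T, B3=F, B4=E, B5=F, B6=T, B7=S, B8=F
#5 (d=5, y=8) -> B1->F, B2->T, B4->E, B3->F, B5->F, B7->E, B6->F, B9->T; covered: B1=F, B2=T, B3=F, B4=E, B5=F, B6=F, B7=E, B9=T
#6 (d=8, y=6) -> B1->F, B2->T, B4->E, B3->F, B5->F, B7->S, B6->T, B8->F; covered: B1=F, B2=T, B3=F, B4=E, B5=F, B6=T, B7=S, B8=F
#7 (d=5, y=10) -> B1->F, B2->T, B4->E, B3->F, B5->F, B7->E, B6->F, B9->F; covered: B1=F, B2=T, B3=F, B4=E, B5=F, B6=F, B7=E, B9=F
union over the pool: B1=F, B2=T, B3=T, B3=F, B4=S, B4=E, B5=F, B6=T, B6=F, B7=S, B7=E, B8=T, B8=F, B9=T, B9=F
uncovered (3 of 18): B1=T, B2=F, B5=T

Answer: B1=T, B2=F, B5=T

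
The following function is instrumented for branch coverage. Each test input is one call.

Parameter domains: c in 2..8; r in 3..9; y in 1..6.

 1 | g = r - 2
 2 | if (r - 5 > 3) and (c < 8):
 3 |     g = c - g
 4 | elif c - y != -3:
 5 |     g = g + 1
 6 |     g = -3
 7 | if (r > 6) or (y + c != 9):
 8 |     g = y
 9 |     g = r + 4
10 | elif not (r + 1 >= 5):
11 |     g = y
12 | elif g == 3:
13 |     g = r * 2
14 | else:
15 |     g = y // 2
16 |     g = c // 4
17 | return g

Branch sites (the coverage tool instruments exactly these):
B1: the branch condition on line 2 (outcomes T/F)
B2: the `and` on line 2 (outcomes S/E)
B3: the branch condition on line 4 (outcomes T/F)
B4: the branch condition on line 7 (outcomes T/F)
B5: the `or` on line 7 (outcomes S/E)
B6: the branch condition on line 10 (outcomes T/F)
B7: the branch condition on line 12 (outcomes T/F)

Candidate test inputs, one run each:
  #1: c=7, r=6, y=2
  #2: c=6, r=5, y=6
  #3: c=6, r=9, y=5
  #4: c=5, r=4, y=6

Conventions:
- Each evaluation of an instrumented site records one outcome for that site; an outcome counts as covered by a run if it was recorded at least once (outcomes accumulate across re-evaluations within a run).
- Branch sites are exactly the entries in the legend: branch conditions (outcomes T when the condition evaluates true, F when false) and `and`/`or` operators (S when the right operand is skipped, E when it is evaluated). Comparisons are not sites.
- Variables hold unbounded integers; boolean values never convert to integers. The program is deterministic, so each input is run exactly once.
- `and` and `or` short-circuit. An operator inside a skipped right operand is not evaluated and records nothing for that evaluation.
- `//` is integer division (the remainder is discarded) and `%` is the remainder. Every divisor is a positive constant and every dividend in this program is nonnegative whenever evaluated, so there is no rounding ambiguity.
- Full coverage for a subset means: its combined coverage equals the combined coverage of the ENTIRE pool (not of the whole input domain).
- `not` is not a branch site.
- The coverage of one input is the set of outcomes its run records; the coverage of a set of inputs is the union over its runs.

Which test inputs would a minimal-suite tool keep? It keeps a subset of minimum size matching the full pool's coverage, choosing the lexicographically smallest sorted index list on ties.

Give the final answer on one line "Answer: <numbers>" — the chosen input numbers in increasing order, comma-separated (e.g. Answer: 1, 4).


input #1 (c=7, r=6, y=2): covers B1=F, B2=S, B3=T, B4=F, B5=E, B6=F, B7=F
input #2 (c=6, r=5, y=6): covers B1=F, B2=S, B3=T, B4=T, B5=E
input #3 (c=6, r=9, y=5): covers B1=T, B2=E, B4=T, B5=S
input #4 (c=5, r=4, y=6): covers B1=F, B2=S, B3=T, B4=T, B5=E
together the pool reaches 11 outcomes: B1=T, B1=F, B2=S, B2=E, B3=T, B4=T, B4=F, B5=S, B5=E, B6=F, B7=F
no size-1 subset reaches all 11 outcomes (best union: 7/11)
at size 2, {1, 3} reaches all 11 outcomes; every lexicographically earlier size-2 subset fails
Answer: 1, 3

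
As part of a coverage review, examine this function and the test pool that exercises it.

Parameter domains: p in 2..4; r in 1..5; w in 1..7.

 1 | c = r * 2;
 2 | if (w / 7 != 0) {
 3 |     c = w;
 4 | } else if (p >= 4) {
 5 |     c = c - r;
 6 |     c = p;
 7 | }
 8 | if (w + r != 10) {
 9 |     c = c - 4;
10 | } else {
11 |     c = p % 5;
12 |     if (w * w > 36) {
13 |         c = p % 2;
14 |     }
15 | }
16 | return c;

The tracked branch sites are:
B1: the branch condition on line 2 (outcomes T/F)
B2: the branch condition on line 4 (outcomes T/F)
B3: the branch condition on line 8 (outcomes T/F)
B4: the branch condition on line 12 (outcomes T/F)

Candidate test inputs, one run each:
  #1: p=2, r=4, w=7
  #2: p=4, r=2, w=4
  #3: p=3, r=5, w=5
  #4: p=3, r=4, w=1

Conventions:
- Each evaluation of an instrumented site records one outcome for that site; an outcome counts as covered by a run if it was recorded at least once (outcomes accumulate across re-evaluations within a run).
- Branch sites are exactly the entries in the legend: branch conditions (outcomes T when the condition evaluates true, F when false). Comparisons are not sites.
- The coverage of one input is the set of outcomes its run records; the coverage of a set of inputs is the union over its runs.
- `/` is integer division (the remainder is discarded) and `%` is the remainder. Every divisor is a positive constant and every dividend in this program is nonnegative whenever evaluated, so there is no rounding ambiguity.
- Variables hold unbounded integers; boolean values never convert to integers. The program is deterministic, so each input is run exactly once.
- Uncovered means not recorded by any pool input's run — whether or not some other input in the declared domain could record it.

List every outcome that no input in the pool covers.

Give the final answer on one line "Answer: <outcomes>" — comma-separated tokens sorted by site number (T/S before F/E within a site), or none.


#1 (p=2, r=4, w=7) -> B1->T, B3->T; covered: B1=T, B3=T
#2 (p=4, r=2, w=4) -> B1->F, B2->T, B3->T; covered: B1=F, B2=T, B3=T
#3 (p=3, r=5, w=5) -> B1->F, B2->F, B3->F, B4->F; covered: B1=F, B2=F, B3=F, B4=F
#4 (p=3, r=4, w=1) -> B1->F, B2->F, B3->T; covered: B1=F, B2=F, B3=T
union over the pool: B1=T, B1=F, B2=T, B2=F, B3=T, B3=F, B4=F
uncovered (1 of 8): B4=T
Answer: B4=T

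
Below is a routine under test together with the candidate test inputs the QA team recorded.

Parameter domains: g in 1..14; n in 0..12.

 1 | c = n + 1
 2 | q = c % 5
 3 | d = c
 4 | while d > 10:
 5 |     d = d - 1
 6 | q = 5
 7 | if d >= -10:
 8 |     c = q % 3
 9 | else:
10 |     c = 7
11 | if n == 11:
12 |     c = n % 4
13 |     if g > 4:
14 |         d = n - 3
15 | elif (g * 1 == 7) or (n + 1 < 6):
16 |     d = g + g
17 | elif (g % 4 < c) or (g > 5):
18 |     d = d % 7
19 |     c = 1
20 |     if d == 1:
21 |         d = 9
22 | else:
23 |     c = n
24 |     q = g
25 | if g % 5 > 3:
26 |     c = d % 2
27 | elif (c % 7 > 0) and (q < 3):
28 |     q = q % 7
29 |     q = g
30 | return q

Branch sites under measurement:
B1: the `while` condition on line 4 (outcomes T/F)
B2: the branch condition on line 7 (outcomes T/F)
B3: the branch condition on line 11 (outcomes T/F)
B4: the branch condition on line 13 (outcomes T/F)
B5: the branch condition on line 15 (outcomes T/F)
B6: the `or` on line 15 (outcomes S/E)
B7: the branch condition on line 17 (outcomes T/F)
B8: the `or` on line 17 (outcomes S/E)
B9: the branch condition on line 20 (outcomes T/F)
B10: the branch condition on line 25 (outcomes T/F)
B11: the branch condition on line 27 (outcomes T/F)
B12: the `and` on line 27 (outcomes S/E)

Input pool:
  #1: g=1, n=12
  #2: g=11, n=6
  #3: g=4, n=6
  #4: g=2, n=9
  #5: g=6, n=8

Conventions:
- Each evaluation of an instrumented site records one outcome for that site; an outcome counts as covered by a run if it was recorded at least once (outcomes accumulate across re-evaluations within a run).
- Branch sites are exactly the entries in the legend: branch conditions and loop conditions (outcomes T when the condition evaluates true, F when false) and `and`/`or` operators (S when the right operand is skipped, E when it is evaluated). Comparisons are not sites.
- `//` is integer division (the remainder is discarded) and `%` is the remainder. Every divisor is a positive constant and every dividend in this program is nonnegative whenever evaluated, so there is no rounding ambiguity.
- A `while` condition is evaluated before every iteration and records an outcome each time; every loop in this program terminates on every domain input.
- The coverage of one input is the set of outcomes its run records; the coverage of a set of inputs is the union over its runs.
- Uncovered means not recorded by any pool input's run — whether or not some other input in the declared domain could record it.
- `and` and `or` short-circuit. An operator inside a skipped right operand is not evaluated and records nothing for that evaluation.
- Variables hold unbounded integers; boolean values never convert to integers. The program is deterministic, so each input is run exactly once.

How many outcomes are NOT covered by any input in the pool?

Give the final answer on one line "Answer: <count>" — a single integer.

input #1, g=1, n=12: events B1->T, B1->T, B1->T, B1->F, B2->T, B3->F, B6->E, B5->F, B8->S, B7->T, B9->F, B10->F, B12->E, B11->F; outcomes B1=T, B1=F, B2=T, B3=F, B5=F, B6=E, B7=T, B8=S, B9=F, B10=F, B11=F, B12=E
input #2, g=11, n=6: events B1->F, B2->T, B3->F, B6->E, B5->F, B8->E, B7->T, B9->F, B10->F, B12->E, B11->F; outcomes B1=F, B2=T, B3=F, B5=F, B6=E, B7=T, B8=E, B9=F, B10=F, B11=F, B12=E
input #3, g=4, n=6: events B1->F, B2->T, B3->F, B6->E, B5->F, B8->S, B7->T, B9->F, B10->T; outcomes B1=F, B2=T, B3=F, B5=F, B6=E, B7=T, B8=S, B9=F, B10=T
input #4, g=2, n=9: events B1->F, B2->T, B3->F, B6->E, B5->F, B8->E, B7->F, B10->F, B12->E, B11->T; outcomes B1=F, B2=T, B3=F, B5=F, B6=E, B7=F, B8=E, B10=F, B11=T, B12=E
input #5, g=6, n=8: events B1->F, B2->T, B3->F, B6->E, B5->F, B8->E, B7->T, B9->F, B10->F, B12->E, B11->F; outcomes B1=F, B2=T, B3=F, B5=F, B6=E, B7=T, B8=E, B9=F, B10=F, B11=F, B12=E
union over the pool: B1=T, B1=F, B2=T, B3=F, B5=F, B6=E, B7=T, B7=F, B8=S, B8=E, B9=F, B10=T, B10=F, B11=T, B11=F, B12=E
uncovered (8 of 24): B2=F, B3=T, B4=T, B4=F, B5=T, B6=S, B9=T, B12=S

Answer: 8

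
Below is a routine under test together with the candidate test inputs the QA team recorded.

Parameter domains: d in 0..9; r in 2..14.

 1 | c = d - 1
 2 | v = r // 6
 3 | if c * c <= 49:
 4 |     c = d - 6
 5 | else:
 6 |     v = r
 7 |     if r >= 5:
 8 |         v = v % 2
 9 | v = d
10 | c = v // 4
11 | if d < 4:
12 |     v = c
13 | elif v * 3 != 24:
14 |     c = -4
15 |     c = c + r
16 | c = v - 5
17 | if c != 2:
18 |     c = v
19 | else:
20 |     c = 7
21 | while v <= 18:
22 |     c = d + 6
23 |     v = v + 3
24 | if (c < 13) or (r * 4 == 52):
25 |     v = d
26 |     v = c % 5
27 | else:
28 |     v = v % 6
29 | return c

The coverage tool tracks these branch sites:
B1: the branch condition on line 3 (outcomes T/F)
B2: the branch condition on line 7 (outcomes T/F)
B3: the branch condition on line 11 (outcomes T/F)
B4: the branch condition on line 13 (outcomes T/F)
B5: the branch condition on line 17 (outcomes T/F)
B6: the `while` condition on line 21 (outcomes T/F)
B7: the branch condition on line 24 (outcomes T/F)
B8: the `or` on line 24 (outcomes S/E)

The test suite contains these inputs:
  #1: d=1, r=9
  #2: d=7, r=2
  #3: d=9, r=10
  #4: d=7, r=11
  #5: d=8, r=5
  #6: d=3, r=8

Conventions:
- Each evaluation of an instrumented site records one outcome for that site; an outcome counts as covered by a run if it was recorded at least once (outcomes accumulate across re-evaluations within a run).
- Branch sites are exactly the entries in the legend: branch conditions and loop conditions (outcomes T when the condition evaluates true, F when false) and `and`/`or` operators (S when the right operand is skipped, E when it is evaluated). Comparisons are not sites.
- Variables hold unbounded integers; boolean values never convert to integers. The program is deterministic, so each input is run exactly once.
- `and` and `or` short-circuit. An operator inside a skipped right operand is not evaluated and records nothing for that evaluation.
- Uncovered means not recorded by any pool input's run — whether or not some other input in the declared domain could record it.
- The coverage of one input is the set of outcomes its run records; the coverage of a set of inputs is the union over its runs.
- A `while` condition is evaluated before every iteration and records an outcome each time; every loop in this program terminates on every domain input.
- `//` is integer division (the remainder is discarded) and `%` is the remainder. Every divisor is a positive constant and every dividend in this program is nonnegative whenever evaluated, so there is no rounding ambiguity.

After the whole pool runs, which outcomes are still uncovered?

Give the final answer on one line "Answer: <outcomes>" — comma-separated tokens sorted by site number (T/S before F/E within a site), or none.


run #1 (d=1, r=9) runs B1->T, B3->T, B5->T, B6->T, B6->T, B6->T, B6->T, B6->T, B6->T, B6->T, B6->F, B8->S, B7->T; records B1=T, B3=T, B5=T, B6=T, B6=F, B7=T, B8=S
run #2 (d=7, r=2) runs B1->T, B3->F, B4->T, B5->F, B6->T, B6->T, B6->T, B6->T, B6->F, B8->E, B7->F; records B1=T, B3=F, B4=T, B5=F, B6=T, B6=F, B7=F, B8=E
run #3 (d=9, r=10) runs B1->F, B2->T, B3->F, B4->T, B5->T, B6->T, B6->T, B6->T, B6->T, B6->F, B8->E, B7->F; records B1=F, B2=T, B3=F, B4=T, B5=T, B6=T, B6=F, B7=F, B8=E
run #4 (d=7, r=11) runs B1->T, B3->F, B4->T, B5->F, B6->T, B6->T, B6->T, B6->T, B6->F, B8->E, B7->F; records B1=T, B3=F, B4=T, B5=F, B6=T, B6=F, B7=F, B8=E
run #5 (d=8, r=5) runs B1->T, B3->F, B4->F, B5->T, B6->T, B6->T, B6->T, B6->T, B6->F, B8->E, B7->F; records B1=T, B3=F, B4=F, B5=T, B6=T, B6=F, B7=F, B8=E
run #6 (d=3, r=8) runs B1->T, B3->T, B5->T, B6->T, B6->T, B6->T, B6->T, B6->T, B6->T, B6->T, B6->F, B8->S, B7->T; records B1=T, B3=T, B5=T, B6=T, B6=F, B7=T, B8=S
union over the pool: B1=T, B1=F, B2=T, B3=T, B3=F, B4=T, B4=F, B5=T, B5=F, B6=T, B6=F, B7=T, B7=F, B8=S, B8=E
uncovered (1 of 16): B2=F
Answer: B2=F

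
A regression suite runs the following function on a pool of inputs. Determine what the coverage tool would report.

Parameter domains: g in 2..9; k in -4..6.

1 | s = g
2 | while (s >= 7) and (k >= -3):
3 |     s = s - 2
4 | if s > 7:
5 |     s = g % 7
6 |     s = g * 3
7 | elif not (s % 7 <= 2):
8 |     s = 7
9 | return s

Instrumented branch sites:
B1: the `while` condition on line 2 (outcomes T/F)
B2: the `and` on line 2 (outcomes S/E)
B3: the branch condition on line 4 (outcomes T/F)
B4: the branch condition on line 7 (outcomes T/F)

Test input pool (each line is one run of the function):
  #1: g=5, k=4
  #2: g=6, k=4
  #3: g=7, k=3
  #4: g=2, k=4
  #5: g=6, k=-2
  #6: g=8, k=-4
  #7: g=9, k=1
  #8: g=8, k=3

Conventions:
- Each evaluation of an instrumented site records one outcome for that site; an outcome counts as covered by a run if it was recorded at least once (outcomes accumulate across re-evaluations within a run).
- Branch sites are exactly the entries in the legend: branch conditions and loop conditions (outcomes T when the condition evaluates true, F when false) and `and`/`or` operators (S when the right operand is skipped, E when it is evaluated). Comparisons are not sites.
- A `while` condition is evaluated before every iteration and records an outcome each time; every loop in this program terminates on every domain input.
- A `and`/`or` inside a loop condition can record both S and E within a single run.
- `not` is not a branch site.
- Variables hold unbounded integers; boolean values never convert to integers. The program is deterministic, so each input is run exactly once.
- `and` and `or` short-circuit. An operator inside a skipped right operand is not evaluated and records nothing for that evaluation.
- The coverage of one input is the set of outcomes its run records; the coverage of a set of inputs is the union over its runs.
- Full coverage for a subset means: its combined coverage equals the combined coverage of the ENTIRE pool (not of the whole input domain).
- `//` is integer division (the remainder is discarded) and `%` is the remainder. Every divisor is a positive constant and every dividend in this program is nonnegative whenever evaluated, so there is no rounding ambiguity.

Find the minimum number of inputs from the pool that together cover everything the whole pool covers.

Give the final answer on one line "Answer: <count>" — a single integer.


test 1 (g=5, k=4) fires B2->S, B1->F, B3->F, B4->T; hits B1=F, B2=S, B3=F, B4=T
test 2 (g=6, k=4) fires B2->S, B1->F, B3->F, B4->T; hits B1=F, B2=S, B3=F, B4=T
test 3 (g=7, k=3) fires B2->E, B1->T, B2->S, B1->F, B3->F, B4->T; hits B1=T, B1=F, B2=S, B2=E, B3=F, B4=T
test 4 (g=2, k=4) fires B2->S, B1->F, B3->F, B4->F; hits B1=F, B2=S, B3=F, B4=F
test 5 (g=6, k=-2) fires B2->S, B1->F, B3->F, B4->T; hits B1=F, B2=S, B3=F, B4=T
test 6 (g=8, k=-4) fires B2->E, B1->F, B3->T; hits B1=F, B2=E, B3=T
test 7 (g=9, k=1) fires B2->E, B1->T, B2->E, B1->T, B2->S, B1->F, B3->F, B4->T; hits B1=T, B1=F, B2=S, B2=E, B3=F, B4=T
test 8 (g=8, k=3) fires B2->E, B1->T, B2->S, B1->F, B3->F, B4->T; hits B1=T, B1=F, B2=S, B2=E, B3=F, B4=T
union over all inputs: B1=T, B1=F, B2=S, B2=E, B3=T, B3=F, B4=T, B4=F (8 outcomes)
size 1 is not enough: best union over all size-1 subsets is 6/8
size 2 is not enough: best union over all size-2 subsets is 7/8
the canonical winner is {3, 4, 6}: size 3, full 8-outcome coverage, earliest index list among size-3 covers
Answer: 3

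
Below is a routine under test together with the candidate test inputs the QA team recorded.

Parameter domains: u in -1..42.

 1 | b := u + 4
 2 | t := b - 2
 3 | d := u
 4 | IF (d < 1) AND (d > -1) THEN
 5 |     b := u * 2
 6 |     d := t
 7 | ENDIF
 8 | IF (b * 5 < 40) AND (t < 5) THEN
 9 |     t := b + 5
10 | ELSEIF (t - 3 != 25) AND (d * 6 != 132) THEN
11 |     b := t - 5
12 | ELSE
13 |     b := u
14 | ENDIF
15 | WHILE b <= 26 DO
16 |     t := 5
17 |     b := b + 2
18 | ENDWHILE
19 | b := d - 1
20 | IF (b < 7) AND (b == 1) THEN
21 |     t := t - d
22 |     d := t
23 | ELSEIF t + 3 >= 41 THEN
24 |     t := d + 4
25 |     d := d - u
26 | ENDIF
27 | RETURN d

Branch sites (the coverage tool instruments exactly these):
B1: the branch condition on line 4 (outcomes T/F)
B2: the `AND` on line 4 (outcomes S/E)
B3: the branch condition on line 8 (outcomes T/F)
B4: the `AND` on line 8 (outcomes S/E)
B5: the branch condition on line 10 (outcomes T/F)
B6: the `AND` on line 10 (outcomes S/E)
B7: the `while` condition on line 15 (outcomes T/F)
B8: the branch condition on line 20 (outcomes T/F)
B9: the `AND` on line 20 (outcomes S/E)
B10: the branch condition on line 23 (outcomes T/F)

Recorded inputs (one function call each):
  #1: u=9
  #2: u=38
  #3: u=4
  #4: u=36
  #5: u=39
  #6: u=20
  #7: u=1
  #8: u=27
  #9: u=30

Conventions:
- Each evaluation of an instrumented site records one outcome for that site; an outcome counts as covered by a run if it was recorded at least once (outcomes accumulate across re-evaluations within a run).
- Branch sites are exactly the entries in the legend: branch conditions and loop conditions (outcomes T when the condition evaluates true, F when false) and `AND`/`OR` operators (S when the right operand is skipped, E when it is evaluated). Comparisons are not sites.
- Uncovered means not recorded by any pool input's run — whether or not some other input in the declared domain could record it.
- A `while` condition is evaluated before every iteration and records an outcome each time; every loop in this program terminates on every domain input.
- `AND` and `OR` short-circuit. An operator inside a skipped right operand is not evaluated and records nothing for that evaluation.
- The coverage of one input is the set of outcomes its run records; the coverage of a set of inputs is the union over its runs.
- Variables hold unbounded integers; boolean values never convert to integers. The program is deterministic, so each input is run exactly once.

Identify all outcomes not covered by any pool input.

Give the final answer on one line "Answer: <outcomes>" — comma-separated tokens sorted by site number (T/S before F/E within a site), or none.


#1 (u=9) -> covered: B1=F, B2=S, B3=F, B4=S, B5=T, B6=E, B7=T, B7=F, B8=F, B9=S, B10=F
#2 (u=38) -> covered: B1=F, B2=S, B3=F, B4=S, B5=T, B6=E, B7=F, B8=F, B9=S, B10=T
#3 (u=4) -> covered: B1=F, B2=S, B3=F, B4=S, B5=T, B6=E, B7=T, B7=F, B8=F, B9=E, B10=F
#4 (u=36) -> covered: B1=F, B2=S, B3=F, B4=S, B5=T, B6=E, B7=F, B8=F, B9=S, B10=T
#5 (u=39) -> covered: B1=F, B2=S, B3=F, B4=S, B5=T, B6=E, B7=F, B8=F, B9=S, B10=T
#6 (u=20) -> covered: B1=F, B2=S, B3=F, B4=S, B5=T, B6=E, B7=T, B7=F, B8=F, B9=S, B10=F
#7 (u=1) -> covered: B1=F, B2=S, B3=T, B4=E, B7=T, B7=F, B8=F, B9=E, B10=F
#8 (u=27) -> covered: B1=F, B2=S, B3=F, B4=S, B5=T, B6=E, B7=T, B7=F, B8=F, B9=S, B10=F
#9 (u=30) -> covered: B1=F, B2=S, B3=F, B4=S, B5=T, B6=E, B7=F, B8=F, B9=S, B10=F
union over the pool: B1=F, B2=S, B3=T, B3=F, B4=S, B4=E, B5=T, B6=E, B7=T, B7=F, B8=F, B9=S, B9=E, B10=T, B10=F
uncovered (5 of 20): B1=T, B2=E, B5=F, B6=S, B8=T
Answer: B1=T, B2=E, B5=F, B6=S, B8=T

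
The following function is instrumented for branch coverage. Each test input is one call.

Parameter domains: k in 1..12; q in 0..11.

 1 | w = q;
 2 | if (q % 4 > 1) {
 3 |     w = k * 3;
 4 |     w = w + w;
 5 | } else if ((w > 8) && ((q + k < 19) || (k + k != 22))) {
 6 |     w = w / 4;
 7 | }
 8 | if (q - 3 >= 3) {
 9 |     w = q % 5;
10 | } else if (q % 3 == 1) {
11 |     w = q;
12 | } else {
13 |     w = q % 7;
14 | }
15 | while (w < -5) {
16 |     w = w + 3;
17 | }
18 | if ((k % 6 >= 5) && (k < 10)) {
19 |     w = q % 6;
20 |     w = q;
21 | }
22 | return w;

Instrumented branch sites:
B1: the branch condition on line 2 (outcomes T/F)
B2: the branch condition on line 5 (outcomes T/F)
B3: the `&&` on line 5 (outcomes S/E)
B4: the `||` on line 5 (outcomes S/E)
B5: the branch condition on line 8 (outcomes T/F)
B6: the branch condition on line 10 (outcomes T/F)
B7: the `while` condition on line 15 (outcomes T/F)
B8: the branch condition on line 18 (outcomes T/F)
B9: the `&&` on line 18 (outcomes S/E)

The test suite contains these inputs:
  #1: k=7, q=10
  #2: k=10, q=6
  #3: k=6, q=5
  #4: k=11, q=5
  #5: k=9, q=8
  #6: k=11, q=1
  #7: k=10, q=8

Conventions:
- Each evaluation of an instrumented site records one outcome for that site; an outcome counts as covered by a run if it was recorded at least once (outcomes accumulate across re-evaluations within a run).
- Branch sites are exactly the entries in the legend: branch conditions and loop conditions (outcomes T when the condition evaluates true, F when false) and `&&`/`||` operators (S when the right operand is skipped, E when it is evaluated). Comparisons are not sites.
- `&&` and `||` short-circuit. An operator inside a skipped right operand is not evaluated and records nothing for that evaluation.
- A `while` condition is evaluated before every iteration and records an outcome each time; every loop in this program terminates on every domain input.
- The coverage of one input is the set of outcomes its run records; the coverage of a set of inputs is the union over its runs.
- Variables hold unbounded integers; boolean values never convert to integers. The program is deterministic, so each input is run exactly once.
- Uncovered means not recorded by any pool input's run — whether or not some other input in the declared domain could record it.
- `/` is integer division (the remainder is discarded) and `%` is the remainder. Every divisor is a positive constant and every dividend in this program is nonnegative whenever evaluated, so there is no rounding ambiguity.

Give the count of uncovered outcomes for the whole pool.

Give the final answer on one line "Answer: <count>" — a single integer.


test 1 (k=7, q=10) fires B1->T, B5->T, B7->F, B9->S, B8->F; hits B1=T, B5=T, B7=F, B8=F, B9=S
test 2 (k=10, q=6) fires B1->T, B5->T, B7->F, B9->S, B8->F; hits B1=T, B5=T, B7=F, B8=F, B9=S
test 3 (k=6, q=5) fires B1->F, B3->S, B2->F, B5->F, B6->F, B7->F, B9->S, B8->F; hits B1=F, B2=F, B3=S, B5=F, B6=F, B7=F, B8=F, B9=S
test 4 (k=11, q=5) fires B1->F, B3->S, B2->F, B5->F, B6->F, B7->F, B9->E, B8->F; hits B1=F, B2=F, B3=S, B5=F, B6=F, B7=F, B8=F, B9=E
test 5 (k=9, q=8) fires B1->F, B3->S, B2->F, B5->T, B7->F, B9->S, B8->F; hits B1=F, B2=F, B3=S, B5=T, B7=F, B8=F, B9=S
test 6 (k=11, q=1) fires B1->F, B3->S, B2->F, B5->F, B6->T, B7->F, B9->E, B8->F; hits B1=F, B2=F, B3=S, B5=F, B6=T, B7=F, B8=F, B9=E
test 7 (k=10, q=8) fires B1->F, B3->S, B2->F, B5->T, B7->F, B9->S, B8->F; hits B1=F, B2=F, B3=S, B5=T, B7=F, B8=F, B9=S
union over the pool: B1=T, B1=F, B2=F, B3=S, B5=T, B5=F, B6=T, B6=F, B7=F, B8=F, B9=S, B9=E
uncovered (6 of 18): B2=T, B3=E, B4=S, B4=E, B7=T, B8=T
Answer: 6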